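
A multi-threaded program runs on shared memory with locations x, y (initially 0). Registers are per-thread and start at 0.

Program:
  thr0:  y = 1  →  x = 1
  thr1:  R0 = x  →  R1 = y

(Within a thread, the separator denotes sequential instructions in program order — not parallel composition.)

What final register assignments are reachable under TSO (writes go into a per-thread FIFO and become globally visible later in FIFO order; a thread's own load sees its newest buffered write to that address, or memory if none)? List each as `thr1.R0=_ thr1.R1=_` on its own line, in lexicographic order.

outcome vector order: (thr1.R0,thr1.R1)
|TSO outcomes| = 3

thr1.R0=0 thr1.R1=0
thr1.R0=0 thr1.R1=1
thr1.R0=1 thr1.R1=1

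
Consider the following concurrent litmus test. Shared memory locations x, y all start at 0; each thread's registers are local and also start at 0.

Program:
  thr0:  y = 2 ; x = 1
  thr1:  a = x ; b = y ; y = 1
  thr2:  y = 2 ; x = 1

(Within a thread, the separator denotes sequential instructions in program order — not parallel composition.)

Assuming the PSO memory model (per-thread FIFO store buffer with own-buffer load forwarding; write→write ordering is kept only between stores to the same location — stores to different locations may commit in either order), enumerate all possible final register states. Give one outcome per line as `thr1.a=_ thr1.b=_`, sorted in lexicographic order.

outcome vector order: (thr1.a,thr1.b)
|PSO outcomes| = 4

thr1.a=0 thr1.b=0
thr1.a=0 thr1.b=2
thr1.a=1 thr1.b=0
thr1.a=1 thr1.b=2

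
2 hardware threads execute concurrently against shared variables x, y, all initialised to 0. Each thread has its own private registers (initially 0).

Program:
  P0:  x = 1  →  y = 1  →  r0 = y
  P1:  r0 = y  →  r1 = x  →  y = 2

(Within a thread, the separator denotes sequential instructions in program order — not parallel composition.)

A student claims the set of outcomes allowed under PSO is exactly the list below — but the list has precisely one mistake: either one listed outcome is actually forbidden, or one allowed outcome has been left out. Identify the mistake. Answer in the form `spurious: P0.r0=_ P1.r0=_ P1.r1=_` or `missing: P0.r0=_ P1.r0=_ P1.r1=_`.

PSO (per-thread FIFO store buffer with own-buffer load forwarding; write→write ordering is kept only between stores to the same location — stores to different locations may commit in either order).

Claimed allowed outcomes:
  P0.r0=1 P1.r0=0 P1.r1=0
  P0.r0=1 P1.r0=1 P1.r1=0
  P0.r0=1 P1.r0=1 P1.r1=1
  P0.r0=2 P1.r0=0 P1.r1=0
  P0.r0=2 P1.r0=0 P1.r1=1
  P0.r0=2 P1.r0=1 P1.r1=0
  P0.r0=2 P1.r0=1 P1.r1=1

missing: P0.r0=1 P1.r0=0 P1.r1=1

outcome vector order: (P0.r0,P1.r0,P1.r1)
under PSO → (1,0,0), (1,0,1), (1,1,0), (1,1,1), (2,0,0), (2,0,1), (2,1,0), (2,1,1)
PSO∖claimed = {(1,0,1)}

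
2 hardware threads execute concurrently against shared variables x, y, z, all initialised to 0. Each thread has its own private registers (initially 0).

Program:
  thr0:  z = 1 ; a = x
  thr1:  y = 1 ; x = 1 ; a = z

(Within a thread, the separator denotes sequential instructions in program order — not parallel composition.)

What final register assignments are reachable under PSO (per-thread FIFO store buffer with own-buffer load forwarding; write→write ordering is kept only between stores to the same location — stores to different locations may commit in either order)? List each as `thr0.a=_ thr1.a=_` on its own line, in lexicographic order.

outcome vector order: (thr0.a,thr1.a)
|PSO outcomes| = 4

thr0.a=0 thr1.a=0
thr0.a=0 thr1.a=1
thr0.a=1 thr1.a=0
thr0.a=1 thr1.a=1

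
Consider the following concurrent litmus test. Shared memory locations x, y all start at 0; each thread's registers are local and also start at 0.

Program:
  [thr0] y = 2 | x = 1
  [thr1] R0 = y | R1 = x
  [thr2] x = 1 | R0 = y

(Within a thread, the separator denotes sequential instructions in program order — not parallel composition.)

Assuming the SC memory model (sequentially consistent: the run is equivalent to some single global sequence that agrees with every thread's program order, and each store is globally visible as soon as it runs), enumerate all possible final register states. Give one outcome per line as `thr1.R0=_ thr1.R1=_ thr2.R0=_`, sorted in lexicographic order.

outcome vector order: (thr1.R0,thr1.R1,thr2.R0)
|SC outcomes| = 7

thr1.R0=0 thr1.R1=0 thr2.R0=0
thr1.R0=0 thr1.R1=0 thr2.R0=2
thr1.R0=0 thr1.R1=1 thr2.R0=0
thr1.R0=0 thr1.R1=1 thr2.R0=2
thr1.R0=2 thr1.R1=0 thr2.R0=2
thr1.R0=2 thr1.R1=1 thr2.R0=0
thr1.R0=2 thr1.R1=1 thr2.R0=2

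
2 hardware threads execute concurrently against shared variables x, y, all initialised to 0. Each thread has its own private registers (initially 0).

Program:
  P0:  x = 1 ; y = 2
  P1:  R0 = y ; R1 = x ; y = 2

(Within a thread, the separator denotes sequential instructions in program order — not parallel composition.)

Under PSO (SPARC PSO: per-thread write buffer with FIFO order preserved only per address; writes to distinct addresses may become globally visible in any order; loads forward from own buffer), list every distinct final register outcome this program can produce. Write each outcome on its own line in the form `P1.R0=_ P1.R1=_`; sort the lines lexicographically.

P1.R0=0 P1.R1=0
P1.R0=0 P1.R1=1
P1.R0=2 P1.R1=0
P1.R0=2 P1.R1=1

outcome vector order: (P1.R0,P1.R1)
|PSO outcomes| = 4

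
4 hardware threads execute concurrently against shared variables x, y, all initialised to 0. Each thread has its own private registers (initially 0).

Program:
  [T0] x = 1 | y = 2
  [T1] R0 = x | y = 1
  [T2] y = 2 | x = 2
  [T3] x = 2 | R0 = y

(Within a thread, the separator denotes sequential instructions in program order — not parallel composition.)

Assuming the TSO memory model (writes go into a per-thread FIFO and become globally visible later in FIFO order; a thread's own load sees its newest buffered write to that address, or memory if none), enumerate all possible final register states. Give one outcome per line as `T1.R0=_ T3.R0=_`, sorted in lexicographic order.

outcome vector order: (T1.R0,T3.R0)
|TSO outcomes| = 9

T1.R0=0 T3.R0=0
T1.R0=0 T3.R0=1
T1.R0=0 T3.R0=2
T1.R0=1 T3.R0=0
T1.R0=1 T3.R0=1
T1.R0=1 T3.R0=2
T1.R0=2 T3.R0=0
T1.R0=2 T3.R0=1
T1.R0=2 T3.R0=2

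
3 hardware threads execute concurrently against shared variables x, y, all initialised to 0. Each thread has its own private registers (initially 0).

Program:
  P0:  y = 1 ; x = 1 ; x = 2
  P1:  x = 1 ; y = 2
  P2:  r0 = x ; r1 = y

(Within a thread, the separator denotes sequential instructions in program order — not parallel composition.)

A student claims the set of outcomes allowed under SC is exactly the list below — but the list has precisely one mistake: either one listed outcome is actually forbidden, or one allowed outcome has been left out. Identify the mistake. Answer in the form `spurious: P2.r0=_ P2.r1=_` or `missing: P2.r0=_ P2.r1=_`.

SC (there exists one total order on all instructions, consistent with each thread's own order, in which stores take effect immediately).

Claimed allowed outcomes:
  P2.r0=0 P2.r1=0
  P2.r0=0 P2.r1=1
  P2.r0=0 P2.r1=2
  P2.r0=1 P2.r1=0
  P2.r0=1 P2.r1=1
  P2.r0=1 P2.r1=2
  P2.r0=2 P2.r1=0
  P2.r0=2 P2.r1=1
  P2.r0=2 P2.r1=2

outcome vector order: (P2.r0,P2.r1)
[SC] allowed = {00, 01, 02, 10, 11, 12, 21, 22}
claimed∖SC = {20}

spurious: P2.r0=2 P2.r1=0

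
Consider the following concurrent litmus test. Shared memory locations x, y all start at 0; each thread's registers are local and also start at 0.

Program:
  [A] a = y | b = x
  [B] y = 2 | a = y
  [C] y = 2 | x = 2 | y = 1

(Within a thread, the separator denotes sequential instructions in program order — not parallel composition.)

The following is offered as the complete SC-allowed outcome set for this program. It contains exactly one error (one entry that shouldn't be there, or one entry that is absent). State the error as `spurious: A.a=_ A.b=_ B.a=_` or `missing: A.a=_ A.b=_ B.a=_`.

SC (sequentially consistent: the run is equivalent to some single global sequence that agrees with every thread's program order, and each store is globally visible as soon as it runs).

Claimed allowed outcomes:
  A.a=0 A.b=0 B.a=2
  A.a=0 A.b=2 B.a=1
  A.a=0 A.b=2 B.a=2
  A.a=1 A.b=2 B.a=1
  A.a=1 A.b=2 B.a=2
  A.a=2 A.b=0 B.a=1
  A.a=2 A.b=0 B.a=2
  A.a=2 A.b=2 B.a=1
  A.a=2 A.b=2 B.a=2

missing: A.a=0 A.b=0 B.a=1

outcome vector order: (A.a,A.b,B.a)
SC: 10 outcomes — {(0,0,1); (0,0,2); (0,2,1); (0,2,2); (1,2,1); (1,2,2); (2,0,1); (2,0,2); (2,2,1); (2,2,2)}
SC∖claimed = {(0,0,1)}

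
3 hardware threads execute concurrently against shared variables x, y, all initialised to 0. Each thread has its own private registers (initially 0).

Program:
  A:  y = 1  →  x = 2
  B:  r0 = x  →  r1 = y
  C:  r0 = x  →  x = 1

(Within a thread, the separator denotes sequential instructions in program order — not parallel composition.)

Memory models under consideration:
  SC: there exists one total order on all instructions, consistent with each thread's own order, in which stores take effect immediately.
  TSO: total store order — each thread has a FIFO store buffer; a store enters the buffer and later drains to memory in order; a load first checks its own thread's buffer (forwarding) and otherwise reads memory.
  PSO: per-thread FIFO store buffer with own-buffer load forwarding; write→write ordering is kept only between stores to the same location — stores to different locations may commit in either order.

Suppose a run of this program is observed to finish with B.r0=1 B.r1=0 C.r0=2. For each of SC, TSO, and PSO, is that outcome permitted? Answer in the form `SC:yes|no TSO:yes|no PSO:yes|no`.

outcome vector order: (B.r0,B.r1,C.r0)
under SC → 0/0/0; 0/0/2; 0/1/0; 0/1/2; 1/0/0; 1/1/0; 1/1/2; 2/1/0; 2/1/2
under TSO → 0/0/0; 0/0/2; 0/1/0; 0/1/2; 1/0/0; 1/1/0; 1/1/2; 2/1/0; 2/1/2
under PSO → 0/0/0; 0/0/2; 0/1/0; 0/1/2; 1/0/0; 1/0/2; 1/1/0; 1/1/2; 2/0/0; 2/0/2; 2/1/0; 2/1/2
target 1/0/2 ∈ {PSO}

SC:no TSO:no PSO:yes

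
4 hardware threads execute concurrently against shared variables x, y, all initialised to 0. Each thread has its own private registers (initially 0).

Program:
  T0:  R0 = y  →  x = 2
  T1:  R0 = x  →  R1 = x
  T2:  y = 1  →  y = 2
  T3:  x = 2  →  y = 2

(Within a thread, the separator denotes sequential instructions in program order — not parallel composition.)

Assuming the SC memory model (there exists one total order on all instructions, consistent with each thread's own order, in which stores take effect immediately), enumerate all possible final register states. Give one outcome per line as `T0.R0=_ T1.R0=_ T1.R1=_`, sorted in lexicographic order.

T0.R0=0 T1.R0=0 T1.R1=0
T0.R0=0 T1.R0=0 T1.R1=2
T0.R0=0 T1.R0=2 T1.R1=2
T0.R0=1 T1.R0=0 T1.R1=0
T0.R0=1 T1.R0=0 T1.R1=2
T0.R0=1 T1.R0=2 T1.R1=2
T0.R0=2 T1.R0=0 T1.R1=0
T0.R0=2 T1.R0=0 T1.R1=2
T0.R0=2 T1.R0=2 T1.R1=2

outcome vector order: (T0.R0,T1.R0,T1.R1)
|SC outcomes| = 9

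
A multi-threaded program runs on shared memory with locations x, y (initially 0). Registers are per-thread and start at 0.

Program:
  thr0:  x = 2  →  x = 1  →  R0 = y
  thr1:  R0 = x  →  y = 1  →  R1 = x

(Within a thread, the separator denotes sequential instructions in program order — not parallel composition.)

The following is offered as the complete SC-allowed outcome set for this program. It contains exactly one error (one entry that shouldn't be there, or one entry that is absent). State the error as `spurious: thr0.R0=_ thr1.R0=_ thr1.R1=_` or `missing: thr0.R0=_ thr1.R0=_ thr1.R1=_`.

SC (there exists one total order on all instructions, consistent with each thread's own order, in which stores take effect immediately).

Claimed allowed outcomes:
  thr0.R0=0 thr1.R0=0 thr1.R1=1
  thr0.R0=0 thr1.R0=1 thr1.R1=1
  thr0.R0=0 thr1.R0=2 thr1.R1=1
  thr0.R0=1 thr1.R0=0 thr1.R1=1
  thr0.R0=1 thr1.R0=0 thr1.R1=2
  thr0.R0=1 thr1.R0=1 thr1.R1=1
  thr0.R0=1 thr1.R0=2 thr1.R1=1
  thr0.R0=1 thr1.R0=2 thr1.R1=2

missing: thr0.R0=1 thr1.R0=0 thr1.R1=0

outcome vector order: (thr0.R0,thr1.R0,thr1.R1)
[SC] allowed = {<0 0 1>; <0 1 1>; <0 2 1>; <1 0 0>; <1 0 1>; <1 0 2>; <1 1 1>; <1 2 1>; <1 2 2>}
SC∖claimed = {<1 0 0>}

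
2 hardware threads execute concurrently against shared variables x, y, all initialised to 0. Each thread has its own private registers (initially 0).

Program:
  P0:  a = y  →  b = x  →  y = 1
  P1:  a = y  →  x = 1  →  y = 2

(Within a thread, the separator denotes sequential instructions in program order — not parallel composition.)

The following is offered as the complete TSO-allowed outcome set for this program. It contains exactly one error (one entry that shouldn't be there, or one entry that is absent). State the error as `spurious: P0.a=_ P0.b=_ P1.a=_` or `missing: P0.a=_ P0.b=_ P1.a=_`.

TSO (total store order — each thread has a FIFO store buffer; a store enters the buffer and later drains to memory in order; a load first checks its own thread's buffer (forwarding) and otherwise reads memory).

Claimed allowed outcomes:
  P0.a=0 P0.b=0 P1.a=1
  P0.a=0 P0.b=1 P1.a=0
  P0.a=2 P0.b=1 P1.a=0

missing: P0.a=0 P0.b=0 P1.a=0

outcome vector order: (P0.a,P0.b,P1.a)
TSO (4): 000 001 010 210
TSO∖claimed = {000}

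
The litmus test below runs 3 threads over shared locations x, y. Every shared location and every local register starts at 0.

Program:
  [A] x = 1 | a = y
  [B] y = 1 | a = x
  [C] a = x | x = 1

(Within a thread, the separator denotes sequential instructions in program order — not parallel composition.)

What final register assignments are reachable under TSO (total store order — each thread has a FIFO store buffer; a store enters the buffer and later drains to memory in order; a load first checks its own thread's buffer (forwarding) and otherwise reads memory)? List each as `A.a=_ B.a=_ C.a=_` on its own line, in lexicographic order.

A.a=0 B.a=0 C.a=0
A.a=0 B.a=0 C.a=1
A.a=0 B.a=1 C.a=0
A.a=0 B.a=1 C.a=1
A.a=1 B.a=0 C.a=0
A.a=1 B.a=0 C.a=1
A.a=1 B.a=1 C.a=0
A.a=1 B.a=1 C.a=1

outcome vector order: (A.a,B.a,C.a)
|TSO outcomes| = 8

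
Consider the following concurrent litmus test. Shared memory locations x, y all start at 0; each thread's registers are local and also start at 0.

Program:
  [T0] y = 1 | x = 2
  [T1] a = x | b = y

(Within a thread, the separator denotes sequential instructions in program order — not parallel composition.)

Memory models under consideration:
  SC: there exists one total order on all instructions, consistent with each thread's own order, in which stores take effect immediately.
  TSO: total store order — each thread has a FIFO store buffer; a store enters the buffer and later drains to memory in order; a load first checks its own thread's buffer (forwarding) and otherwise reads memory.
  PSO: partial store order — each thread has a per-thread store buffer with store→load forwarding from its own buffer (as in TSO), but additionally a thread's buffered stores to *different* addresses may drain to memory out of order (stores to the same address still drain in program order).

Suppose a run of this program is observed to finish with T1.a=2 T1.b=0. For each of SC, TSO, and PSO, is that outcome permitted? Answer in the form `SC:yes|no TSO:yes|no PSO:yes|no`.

SC:no TSO:no PSO:yes

outcome vector order: (T1.a,T1.b)
under SC → 00, 01, 21
under TSO → 00, 01, 21
under PSO → 00, 01, 20, 21
target 20 ∈ {PSO}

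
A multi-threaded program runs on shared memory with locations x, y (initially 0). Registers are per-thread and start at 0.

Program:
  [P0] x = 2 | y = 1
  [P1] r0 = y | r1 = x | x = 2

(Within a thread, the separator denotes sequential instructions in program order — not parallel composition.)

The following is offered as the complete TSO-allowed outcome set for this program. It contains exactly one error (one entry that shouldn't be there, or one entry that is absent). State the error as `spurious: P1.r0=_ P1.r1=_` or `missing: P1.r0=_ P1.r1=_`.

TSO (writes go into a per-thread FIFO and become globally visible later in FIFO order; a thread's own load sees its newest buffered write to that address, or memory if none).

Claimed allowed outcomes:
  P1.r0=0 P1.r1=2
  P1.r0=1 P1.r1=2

outcome vector order: (P1.r0,P1.r1)
under TSO → (0,0); (0,2); (1,2)
TSO∖claimed = {(0,0)}

missing: P1.r0=0 P1.r1=0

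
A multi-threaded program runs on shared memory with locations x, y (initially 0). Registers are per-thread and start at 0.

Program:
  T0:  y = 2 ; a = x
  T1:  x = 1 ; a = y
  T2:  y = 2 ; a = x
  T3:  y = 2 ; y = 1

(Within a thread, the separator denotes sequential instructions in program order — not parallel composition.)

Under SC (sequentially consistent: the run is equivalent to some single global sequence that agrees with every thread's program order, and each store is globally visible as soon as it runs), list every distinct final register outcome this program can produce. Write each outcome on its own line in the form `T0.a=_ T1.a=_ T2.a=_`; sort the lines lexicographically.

T0.a=0 T1.a=1 T2.a=0
T0.a=0 T1.a=1 T2.a=1
T0.a=0 T1.a=2 T2.a=0
T0.a=0 T1.a=2 T2.a=1
T0.a=1 T1.a=0 T2.a=1
T0.a=1 T1.a=1 T2.a=0
T0.a=1 T1.a=1 T2.a=1
T0.a=1 T1.a=2 T2.a=0
T0.a=1 T1.a=2 T2.a=1

outcome vector order: (T0.a,T1.a,T2.a)
|SC outcomes| = 9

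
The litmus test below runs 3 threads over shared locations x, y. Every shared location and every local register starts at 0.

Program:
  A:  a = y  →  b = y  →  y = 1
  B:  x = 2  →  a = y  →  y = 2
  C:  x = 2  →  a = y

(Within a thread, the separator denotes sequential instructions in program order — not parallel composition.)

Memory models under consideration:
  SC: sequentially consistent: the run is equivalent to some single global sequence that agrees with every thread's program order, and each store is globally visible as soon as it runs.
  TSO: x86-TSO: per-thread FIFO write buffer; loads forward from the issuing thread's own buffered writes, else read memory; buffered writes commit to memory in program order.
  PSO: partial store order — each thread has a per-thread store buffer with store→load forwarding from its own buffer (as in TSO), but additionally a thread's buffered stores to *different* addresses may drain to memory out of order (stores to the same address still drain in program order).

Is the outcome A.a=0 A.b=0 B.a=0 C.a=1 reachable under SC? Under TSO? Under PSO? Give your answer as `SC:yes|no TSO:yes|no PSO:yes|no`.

outcome vector order: (A.a,A.b,B.a,C.a)
[SC] allowed = {0/0/0/0; 0/0/0/1; 0/0/0/2; 0/0/1/0; 0/0/1/1; 0/0/1/2; 0/2/0/0; 0/2/0/1; 0/2/0/2; 2/2/0/0; 2/2/0/1; 2/2/0/2}
[TSO] allowed = {0/0/0/0; 0/0/0/1; 0/0/0/2; 0/0/1/0; 0/0/1/1; 0/0/1/2; 0/2/0/0; 0/2/0/1; 0/2/0/2; 2/2/0/0; 2/2/0/1; 2/2/0/2}
[PSO] allowed = {0/0/0/0; 0/0/0/1; 0/0/0/2; 0/0/1/0; 0/0/1/1; 0/0/1/2; 0/2/0/0; 0/2/0/1; 0/2/0/2; 2/2/0/0; 2/2/0/1; 2/2/0/2}
target 0/0/0/1 ∈ {SC,TSO,PSO}

SC:yes TSO:yes PSO:yes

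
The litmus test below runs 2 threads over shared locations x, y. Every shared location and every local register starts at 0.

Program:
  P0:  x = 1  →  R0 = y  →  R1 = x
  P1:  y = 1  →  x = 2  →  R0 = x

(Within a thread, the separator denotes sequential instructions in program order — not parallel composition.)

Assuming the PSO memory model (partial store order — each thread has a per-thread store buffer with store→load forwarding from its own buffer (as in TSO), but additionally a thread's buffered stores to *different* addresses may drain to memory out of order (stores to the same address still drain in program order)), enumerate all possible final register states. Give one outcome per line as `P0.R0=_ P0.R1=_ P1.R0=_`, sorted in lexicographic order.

P0.R0=0 P0.R1=1 P1.R0=1
P0.R0=0 P0.R1=1 P1.R0=2
P0.R0=0 P0.R1=2 P1.R0=2
P0.R0=1 P0.R1=1 P1.R0=1
P0.R0=1 P0.R1=1 P1.R0=2
P0.R0=1 P0.R1=2 P1.R0=2

outcome vector order: (P0.R0,P0.R1,P1.R0)
|PSO outcomes| = 6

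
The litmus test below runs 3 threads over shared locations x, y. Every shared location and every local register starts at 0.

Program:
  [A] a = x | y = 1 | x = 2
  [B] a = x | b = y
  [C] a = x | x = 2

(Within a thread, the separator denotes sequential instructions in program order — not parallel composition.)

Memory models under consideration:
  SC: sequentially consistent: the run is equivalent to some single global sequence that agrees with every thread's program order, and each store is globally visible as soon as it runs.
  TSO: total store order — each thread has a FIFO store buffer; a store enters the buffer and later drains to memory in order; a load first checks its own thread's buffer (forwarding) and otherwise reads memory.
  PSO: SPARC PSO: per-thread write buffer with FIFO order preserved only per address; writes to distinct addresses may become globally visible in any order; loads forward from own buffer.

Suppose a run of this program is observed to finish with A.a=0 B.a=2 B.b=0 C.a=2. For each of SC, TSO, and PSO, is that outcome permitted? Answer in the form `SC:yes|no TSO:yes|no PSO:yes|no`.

SC:no TSO:no PSO:yes

outcome vector order: (A.a,B.a,B.b,C.a)
SC: 11 outcomes — {0/0/0/0; 0/0/0/2; 0/0/1/0; 0/0/1/2; 0/2/0/0; 0/2/1/0; 0/2/1/2; 2/0/0/0; 2/0/1/0; 2/2/0/0; 2/2/1/0}
TSO: 11 outcomes — {0/0/0/0; 0/0/0/2; 0/0/1/0; 0/0/1/2; 0/2/0/0; 0/2/1/0; 0/2/1/2; 2/0/0/0; 2/0/1/0; 2/2/0/0; 2/2/1/0}
PSO: 12 outcomes — {0/0/0/0; 0/0/0/2; 0/0/1/0; 0/0/1/2; 0/2/0/0; 0/2/0/2; 0/2/1/0; 0/2/1/2; 2/0/0/0; 2/0/1/0; 2/2/0/0; 2/2/1/0}
target 0/2/0/2 ∈ {PSO}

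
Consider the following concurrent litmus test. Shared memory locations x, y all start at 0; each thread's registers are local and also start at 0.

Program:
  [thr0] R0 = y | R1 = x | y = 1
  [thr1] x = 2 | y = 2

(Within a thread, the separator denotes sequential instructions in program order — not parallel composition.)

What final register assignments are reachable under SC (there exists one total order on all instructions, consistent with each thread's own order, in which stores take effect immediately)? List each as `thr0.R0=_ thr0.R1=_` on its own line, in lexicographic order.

thr0.R0=0 thr0.R1=0
thr0.R0=0 thr0.R1=2
thr0.R0=2 thr0.R1=2

outcome vector order: (thr0.R0,thr0.R1)
|SC outcomes| = 3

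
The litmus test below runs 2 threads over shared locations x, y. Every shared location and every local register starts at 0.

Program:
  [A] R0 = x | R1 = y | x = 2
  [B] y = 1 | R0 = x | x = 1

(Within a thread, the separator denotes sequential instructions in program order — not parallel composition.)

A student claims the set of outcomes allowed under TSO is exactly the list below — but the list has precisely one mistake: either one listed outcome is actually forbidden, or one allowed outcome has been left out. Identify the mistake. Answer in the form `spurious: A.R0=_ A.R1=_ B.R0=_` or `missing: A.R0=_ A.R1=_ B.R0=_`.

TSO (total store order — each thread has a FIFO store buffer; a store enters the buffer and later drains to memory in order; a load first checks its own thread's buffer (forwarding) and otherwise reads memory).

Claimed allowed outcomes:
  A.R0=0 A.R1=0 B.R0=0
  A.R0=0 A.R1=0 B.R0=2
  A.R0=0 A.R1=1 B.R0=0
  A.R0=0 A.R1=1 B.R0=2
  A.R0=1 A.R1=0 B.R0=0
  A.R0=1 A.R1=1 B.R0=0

spurious: A.R0=1 A.R1=0 B.R0=0

outcome vector order: (A.R0,A.R1,B.R0)
TSO (5): <0 0 0>; <0 0 2>; <0 1 0>; <0 1 2>; <1 1 0>
claimed∖TSO = {<1 0 0>}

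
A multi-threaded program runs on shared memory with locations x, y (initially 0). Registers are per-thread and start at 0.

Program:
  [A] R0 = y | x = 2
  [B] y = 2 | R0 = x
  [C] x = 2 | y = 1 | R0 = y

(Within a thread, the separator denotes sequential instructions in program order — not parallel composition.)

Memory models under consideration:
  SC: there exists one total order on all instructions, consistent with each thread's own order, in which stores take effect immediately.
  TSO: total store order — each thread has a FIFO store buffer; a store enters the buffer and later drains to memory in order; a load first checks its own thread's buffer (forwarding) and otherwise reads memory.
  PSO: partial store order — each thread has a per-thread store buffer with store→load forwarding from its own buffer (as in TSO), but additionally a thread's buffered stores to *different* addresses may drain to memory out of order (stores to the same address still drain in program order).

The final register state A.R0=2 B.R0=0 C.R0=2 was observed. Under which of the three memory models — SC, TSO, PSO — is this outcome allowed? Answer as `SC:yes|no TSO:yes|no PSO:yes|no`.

SC:no TSO:yes PSO:yes

outcome vector order: (A.R0,B.R0,C.R0)
under SC → 0/0/1, 0/2/1, 0/2/2, 1/0/1, 1/2/1, 1/2/2, 2/0/1, 2/2/1, 2/2/2
under TSO → 0/0/1, 0/0/2, 0/2/1, 0/2/2, 1/0/1, 1/0/2, 1/2/1, 1/2/2, 2/0/1, 2/0/2, 2/2/1, 2/2/2
under PSO → 0/0/1, 0/0/2, 0/2/1, 0/2/2, 1/0/1, 1/0/2, 1/2/1, 1/2/2, 2/0/1, 2/0/2, 2/2/1, 2/2/2
target 2/0/2 ∈ {TSO,PSO}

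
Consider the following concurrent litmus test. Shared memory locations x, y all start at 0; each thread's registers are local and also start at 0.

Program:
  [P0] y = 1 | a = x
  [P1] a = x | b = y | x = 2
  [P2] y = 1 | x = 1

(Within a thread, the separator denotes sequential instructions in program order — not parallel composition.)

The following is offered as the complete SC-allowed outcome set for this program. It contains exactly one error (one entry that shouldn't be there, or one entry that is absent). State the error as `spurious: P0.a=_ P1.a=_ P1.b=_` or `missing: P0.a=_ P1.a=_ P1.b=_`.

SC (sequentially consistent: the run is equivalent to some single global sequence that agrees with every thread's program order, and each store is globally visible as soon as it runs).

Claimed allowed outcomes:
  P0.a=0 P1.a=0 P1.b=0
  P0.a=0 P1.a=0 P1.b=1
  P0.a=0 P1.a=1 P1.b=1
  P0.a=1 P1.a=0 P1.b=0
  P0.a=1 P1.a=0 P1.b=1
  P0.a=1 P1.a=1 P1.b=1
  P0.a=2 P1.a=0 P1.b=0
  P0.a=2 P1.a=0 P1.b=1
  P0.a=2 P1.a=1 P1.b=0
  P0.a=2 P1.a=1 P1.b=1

outcome vector order: (P0.a,P1.a,P1.b)
under SC → (0,0,0), (0,0,1), (0,1,1), (1,0,0), (1,0,1), (1,1,1), (2,0,0), (2,0,1), (2,1,1)
claimed∖SC = {(2,1,0)}

spurious: P0.a=2 P1.a=1 P1.b=0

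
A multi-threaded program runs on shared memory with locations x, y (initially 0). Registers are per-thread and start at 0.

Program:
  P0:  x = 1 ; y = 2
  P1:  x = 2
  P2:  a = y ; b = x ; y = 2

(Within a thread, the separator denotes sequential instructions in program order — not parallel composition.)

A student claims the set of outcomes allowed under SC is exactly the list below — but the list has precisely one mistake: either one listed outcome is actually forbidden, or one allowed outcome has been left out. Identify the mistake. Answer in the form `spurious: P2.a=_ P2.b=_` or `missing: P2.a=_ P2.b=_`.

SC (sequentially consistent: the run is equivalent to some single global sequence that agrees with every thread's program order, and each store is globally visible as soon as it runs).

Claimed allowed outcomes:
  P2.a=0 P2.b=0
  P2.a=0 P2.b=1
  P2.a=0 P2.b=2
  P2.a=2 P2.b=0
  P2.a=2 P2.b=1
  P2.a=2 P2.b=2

spurious: P2.a=2 P2.b=0

outcome vector order: (P2.a,P2.b)
SC: 5 outcomes — {00; 01; 02; 21; 22}
claimed∖SC = {20}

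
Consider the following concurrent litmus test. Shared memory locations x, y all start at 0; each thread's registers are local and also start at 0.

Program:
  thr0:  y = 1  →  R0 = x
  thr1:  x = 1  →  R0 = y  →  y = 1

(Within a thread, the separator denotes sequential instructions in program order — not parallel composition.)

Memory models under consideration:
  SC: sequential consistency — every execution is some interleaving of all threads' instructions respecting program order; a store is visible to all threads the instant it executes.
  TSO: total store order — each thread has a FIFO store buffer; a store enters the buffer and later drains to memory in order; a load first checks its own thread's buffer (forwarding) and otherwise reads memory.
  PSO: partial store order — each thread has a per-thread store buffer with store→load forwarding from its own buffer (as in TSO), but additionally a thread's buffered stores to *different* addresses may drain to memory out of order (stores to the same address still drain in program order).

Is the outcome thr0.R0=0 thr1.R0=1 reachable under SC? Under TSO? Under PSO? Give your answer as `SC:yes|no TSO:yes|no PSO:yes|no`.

SC:yes TSO:yes PSO:yes

outcome vector order: (thr0.R0,thr1.R0)
under SC → (0,1), (1,0), (1,1)
under TSO → (0,0), (0,1), (1,0), (1,1)
under PSO → (0,0), (0,1), (1,0), (1,1)
target (0,1) ∈ {SC,TSO,PSO}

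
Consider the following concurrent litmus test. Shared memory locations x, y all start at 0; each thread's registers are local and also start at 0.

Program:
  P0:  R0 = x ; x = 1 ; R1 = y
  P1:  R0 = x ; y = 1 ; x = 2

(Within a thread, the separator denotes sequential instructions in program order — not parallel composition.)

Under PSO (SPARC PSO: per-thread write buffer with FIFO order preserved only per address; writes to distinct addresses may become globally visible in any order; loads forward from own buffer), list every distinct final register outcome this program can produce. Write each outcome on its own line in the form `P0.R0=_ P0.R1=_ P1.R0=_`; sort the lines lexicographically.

outcome vector order: (P0.R0,P0.R1,P1.R0)
|PSO outcomes| = 6

P0.R0=0 P0.R1=0 P1.R0=0
P0.R0=0 P0.R1=0 P1.R0=1
P0.R0=0 P0.R1=1 P1.R0=0
P0.R0=0 P0.R1=1 P1.R0=1
P0.R0=2 P0.R1=0 P1.R0=0
P0.R0=2 P0.R1=1 P1.R0=0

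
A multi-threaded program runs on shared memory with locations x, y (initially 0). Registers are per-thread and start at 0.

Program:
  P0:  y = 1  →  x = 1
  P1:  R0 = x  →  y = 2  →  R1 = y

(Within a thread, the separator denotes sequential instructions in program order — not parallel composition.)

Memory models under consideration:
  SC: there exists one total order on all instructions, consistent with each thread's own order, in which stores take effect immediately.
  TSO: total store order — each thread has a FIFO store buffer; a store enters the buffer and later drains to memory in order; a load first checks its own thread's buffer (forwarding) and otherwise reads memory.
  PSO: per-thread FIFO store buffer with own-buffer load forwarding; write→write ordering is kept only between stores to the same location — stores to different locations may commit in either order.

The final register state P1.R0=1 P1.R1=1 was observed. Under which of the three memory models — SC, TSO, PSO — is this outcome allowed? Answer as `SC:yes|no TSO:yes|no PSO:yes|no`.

SC:no TSO:no PSO:yes

outcome vector order: (P1.R0,P1.R1)
[SC] allowed = {0/1, 0/2, 1/2}
[TSO] allowed = {0/1, 0/2, 1/2}
[PSO] allowed = {0/1, 0/2, 1/1, 1/2}
target 1/1 ∈ {PSO}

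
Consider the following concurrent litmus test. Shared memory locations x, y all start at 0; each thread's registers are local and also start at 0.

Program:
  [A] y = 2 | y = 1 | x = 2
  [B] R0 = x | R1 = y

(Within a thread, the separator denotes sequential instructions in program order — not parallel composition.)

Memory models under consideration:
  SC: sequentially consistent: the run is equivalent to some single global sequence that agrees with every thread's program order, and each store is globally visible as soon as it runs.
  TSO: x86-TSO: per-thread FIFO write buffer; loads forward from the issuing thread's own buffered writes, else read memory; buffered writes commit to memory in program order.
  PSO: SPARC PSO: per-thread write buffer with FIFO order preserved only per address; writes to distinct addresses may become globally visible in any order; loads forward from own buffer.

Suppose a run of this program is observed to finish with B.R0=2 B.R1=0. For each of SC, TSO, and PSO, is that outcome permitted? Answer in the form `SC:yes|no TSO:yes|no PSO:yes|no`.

SC:no TSO:no PSO:yes

outcome vector order: (B.R0,B.R1)
under SC → 00, 01, 02, 21
under TSO → 00, 01, 02, 21
under PSO → 00, 01, 02, 20, 21, 22
target 20 ∈ {PSO}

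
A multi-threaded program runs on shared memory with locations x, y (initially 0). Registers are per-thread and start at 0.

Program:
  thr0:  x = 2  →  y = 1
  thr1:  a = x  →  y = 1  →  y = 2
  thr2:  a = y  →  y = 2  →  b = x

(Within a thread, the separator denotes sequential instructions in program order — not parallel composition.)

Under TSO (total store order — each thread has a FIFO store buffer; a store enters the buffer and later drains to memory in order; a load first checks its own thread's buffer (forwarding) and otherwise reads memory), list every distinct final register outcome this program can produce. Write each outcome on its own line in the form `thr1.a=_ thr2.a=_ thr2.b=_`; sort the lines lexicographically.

thr1.a=0 thr2.a=0 thr2.b=0
thr1.a=0 thr2.a=0 thr2.b=2
thr1.a=0 thr2.a=1 thr2.b=0
thr1.a=0 thr2.a=1 thr2.b=2
thr1.a=0 thr2.a=2 thr2.b=0
thr1.a=0 thr2.a=2 thr2.b=2
thr1.a=2 thr2.a=0 thr2.b=0
thr1.a=2 thr2.a=0 thr2.b=2
thr1.a=2 thr2.a=1 thr2.b=2
thr1.a=2 thr2.a=2 thr2.b=2

outcome vector order: (thr1.a,thr2.a,thr2.b)
|TSO outcomes| = 10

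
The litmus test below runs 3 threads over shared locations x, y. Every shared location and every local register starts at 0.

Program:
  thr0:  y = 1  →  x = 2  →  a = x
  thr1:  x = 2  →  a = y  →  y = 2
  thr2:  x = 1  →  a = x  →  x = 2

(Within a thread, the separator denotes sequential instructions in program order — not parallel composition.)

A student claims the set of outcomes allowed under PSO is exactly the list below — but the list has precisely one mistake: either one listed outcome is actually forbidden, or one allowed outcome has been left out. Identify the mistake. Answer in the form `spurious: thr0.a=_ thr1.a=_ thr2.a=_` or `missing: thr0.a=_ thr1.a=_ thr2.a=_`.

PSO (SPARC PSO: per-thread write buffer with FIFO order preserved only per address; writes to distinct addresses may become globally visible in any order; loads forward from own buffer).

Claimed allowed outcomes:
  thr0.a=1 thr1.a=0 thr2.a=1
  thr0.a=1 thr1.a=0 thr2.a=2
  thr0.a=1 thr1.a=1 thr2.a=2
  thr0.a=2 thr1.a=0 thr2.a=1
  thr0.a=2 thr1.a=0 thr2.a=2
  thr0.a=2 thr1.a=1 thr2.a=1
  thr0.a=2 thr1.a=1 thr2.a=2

outcome vector order: (thr0.a,thr1.a,thr2.a)
under PSO → <1 0 1>; <1 0 2>; <1 1 1>; <1 1 2>; <2 0 1>; <2 0 2>; <2 1 1>; <2 1 2>
PSO∖claimed = {<1 1 1>}

missing: thr0.a=1 thr1.a=1 thr2.a=1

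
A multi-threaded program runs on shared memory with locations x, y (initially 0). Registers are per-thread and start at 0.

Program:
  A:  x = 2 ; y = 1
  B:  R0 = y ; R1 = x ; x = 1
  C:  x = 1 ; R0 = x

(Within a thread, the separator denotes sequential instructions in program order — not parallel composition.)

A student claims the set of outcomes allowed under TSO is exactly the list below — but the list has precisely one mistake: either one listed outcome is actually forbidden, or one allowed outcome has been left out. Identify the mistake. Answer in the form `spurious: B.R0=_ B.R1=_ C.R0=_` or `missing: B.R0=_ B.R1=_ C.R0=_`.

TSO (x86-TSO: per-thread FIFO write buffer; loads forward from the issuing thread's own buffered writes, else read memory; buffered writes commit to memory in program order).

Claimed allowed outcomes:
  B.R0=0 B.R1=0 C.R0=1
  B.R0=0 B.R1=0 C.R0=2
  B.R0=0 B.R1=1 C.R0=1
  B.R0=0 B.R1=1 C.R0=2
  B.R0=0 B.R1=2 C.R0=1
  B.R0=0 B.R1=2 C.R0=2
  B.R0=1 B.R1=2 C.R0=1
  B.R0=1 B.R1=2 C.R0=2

missing: B.R0=1 B.R1=1 C.R0=1

outcome vector order: (B.R0,B.R1,C.R0)
TSO (9): (0,0,1); (0,0,2); (0,1,1); (0,1,2); (0,2,1); (0,2,2); (1,1,1); (1,2,1); (1,2,2)
TSO∖claimed = {(1,1,1)}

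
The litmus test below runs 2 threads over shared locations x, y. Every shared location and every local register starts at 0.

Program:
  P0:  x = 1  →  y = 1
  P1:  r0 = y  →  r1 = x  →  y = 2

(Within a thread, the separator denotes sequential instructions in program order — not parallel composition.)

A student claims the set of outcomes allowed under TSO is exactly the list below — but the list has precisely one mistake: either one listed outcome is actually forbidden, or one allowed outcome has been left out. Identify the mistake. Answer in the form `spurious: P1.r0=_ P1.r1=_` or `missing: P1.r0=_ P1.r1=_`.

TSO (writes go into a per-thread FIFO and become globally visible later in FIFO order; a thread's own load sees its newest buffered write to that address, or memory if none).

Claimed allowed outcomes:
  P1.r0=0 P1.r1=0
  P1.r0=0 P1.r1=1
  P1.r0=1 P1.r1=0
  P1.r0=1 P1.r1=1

spurious: P1.r0=1 P1.r1=0

outcome vector order: (P1.r0,P1.r1)
TSO (3): 0/0; 0/1; 1/1
claimed∖TSO = {1/0}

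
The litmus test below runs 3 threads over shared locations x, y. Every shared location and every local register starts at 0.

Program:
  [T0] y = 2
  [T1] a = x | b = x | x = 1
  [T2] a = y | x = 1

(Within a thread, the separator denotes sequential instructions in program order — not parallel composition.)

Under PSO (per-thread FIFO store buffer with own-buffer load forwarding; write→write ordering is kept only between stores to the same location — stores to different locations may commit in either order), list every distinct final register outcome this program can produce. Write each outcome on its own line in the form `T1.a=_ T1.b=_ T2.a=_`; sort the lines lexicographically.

outcome vector order: (T1.a,T1.b,T2.a)
|PSO outcomes| = 6

T1.a=0 T1.b=0 T2.a=0
T1.a=0 T1.b=0 T2.a=2
T1.a=0 T1.b=1 T2.a=0
T1.a=0 T1.b=1 T2.a=2
T1.a=1 T1.b=1 T2.a=0
T1.a=1 T1.b=1 T2.a=2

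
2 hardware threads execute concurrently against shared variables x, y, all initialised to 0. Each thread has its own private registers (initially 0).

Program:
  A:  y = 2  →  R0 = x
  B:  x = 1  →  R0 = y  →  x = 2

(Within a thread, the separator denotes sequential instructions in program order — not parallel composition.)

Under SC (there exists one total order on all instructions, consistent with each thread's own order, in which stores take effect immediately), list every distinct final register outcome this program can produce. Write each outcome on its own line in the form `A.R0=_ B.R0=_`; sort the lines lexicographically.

outcome vector order: (A.R0,B.R0)
|SC outcomes| = 5

A.R0=0 B.R0=2
A.R0=1 B.R0=0
A.R0=1 B.R0=2
A.R0=2 B.R0=0
A.R0=2 B.R0=2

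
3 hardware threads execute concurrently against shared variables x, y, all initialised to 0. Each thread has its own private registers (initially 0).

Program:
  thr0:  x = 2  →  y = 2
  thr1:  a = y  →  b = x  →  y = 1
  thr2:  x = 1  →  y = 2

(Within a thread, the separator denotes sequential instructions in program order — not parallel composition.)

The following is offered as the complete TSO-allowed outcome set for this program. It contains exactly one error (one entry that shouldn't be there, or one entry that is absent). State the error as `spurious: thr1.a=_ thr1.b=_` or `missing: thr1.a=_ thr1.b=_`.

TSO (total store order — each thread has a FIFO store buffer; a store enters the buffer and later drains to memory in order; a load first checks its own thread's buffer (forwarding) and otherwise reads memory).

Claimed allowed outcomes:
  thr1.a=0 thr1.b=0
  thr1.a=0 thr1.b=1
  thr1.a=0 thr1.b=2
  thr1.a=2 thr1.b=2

outcome vector order: (thr1.a,thr1.b)
under TSO → 0/0; 0/1; 0/2; 2/1; 2/2
TSO∖claimed = {2/1}

missing: thr1.a=2 thr1.b=1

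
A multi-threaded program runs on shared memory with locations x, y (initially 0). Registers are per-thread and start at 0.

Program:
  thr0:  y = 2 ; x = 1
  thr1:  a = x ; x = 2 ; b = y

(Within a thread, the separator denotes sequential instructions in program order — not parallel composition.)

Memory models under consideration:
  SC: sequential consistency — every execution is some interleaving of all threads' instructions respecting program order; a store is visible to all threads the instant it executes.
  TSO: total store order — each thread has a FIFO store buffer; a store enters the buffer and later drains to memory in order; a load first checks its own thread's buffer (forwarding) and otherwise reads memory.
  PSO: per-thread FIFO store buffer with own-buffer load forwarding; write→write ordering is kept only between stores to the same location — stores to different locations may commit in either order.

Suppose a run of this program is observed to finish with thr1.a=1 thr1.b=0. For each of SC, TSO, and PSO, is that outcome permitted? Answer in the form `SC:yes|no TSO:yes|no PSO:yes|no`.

SC:no TSO:no PSO:yes

outcome vector order: (thr1.a,thr1.b)
under SC → 0/0, 0/2, 1/2
under TSO → 0/0, 0/2, 1/2
under PSO → 0/0, 0/2, 1/0, 1/2
target 1/0 ∈ {PSO}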